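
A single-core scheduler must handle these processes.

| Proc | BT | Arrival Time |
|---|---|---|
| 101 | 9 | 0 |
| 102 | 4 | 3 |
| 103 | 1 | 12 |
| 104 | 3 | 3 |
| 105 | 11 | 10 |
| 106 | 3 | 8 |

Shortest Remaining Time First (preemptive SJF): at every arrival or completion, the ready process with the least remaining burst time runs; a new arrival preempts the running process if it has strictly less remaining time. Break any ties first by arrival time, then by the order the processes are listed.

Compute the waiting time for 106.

2

Gantt: | 101 0-3 | 104 3-6 | 102 6-10 | 106 10-13 | 103 13-14 | 101 14-20 | 105 20-31 |
Completion: 101=20  102=10  103=14  104=6  105=31  106=13
Turnaround (C−A): 101=20  102=7  103=2  104=3  105=21  106=5
Waiting(106) = turnaround − burst = 5 − 3 = 2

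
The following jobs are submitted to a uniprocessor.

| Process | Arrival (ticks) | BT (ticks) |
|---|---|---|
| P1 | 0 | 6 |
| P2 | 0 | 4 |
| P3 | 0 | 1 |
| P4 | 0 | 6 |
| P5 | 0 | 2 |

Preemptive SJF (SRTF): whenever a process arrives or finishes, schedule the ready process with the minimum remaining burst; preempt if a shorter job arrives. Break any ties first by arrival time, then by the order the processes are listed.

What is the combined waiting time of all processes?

24

Schedule: | P3 0-1 | P5 1-3 | P2 3-7 | P1 7-13 | P4 13-19 |
Completion: P1=13  P2=7  P3=1  P4=19  P5=3
Turnaround (C−A): P1=13  P2=7  P3=1  P4=19  P5=3
Waiting = turnaround − burst: P1=7, P2=3, P3=0, P4=13, P5=1
Total waiting = 7 + 3 + 0 + 13 + 1 = 24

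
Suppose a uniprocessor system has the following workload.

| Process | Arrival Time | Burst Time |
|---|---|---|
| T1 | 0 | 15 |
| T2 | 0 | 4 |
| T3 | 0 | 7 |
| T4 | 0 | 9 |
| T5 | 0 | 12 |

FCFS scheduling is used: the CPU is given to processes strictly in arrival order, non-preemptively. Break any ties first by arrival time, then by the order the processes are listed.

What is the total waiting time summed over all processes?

95

Schedule: | T1 0-15 | T2 15-19 | T3 19-26 | T4 26-35 | T5 35-47 |
Completion: T1=15  T2=19  T3=26  T4=35  T5=47
Turnaround (C−A): T1=15  T2=19  T3=26  T4=35  T5=47
Waiting = turnaround − burst: T1=0, T2=15, T3=19, T4=26, T5=35
Total waiting = 0 + 15 + 19 + 26 + 35 = 95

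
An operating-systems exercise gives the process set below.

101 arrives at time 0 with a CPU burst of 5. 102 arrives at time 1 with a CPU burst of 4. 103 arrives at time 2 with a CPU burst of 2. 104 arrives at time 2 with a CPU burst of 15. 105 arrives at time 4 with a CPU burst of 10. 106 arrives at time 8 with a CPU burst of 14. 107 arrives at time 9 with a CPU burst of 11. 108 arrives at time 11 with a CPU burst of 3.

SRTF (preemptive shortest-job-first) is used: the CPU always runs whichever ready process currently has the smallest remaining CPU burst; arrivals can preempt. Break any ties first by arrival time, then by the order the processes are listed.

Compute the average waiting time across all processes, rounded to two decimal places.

Timeline: | 101 0-2 | 103 2-4 | 101 4-7 | 102 7-11 | 108 11-14 | 105 14-24 | 107 24-35 | 106 35-49 | 104 49-64 |
Completion: 101=7  102=11  103=4  104=64  105=24  106=49  107=35  108=14
Turnaround (C−A): 101=7  102=10  103=2  104=62  105=20  106=41  107=26  108=3
Waiting times: 101=2, 102=6, 103=0, 104=47, 105=10, 106=27, 107=15, 108=0
Average waiting = (2+6+0+47+10+27+15+0) / 8 = 107/8 = 13.38

13.38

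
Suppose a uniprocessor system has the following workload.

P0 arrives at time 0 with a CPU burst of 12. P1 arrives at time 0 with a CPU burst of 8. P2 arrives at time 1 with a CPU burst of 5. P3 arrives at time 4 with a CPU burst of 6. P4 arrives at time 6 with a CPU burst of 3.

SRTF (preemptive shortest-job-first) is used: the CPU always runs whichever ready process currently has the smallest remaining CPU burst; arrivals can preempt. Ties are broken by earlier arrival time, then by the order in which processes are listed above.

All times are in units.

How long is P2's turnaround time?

Timeline: | P1 0-1 | P2 1-6 | P4 6-9 | P3 9-15 | P1 15-22 | P0 22-34 |
Completion: P0=34  P1=22  P2=6  P3=15  P4=9
Turnaround(P2) = completion − arrival = 6 − 1 = 5

5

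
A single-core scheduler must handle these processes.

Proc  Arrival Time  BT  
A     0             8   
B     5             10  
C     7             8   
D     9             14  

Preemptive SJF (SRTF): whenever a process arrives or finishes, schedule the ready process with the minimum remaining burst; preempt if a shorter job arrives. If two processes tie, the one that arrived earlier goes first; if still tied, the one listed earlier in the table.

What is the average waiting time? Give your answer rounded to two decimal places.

7.25

Gantt: | A 0-8 | C 8-16 | B 16-26 | D 26-40 |
Completion: A=8  B=26  C=16  D=40
Turnaround (C−A): A=8  B=21  C=9  D=31
Waiting times: A=0, B=11, C=1, D=17
Average waiting = (0+11+1+17) / 4 = 29/4 = 7.25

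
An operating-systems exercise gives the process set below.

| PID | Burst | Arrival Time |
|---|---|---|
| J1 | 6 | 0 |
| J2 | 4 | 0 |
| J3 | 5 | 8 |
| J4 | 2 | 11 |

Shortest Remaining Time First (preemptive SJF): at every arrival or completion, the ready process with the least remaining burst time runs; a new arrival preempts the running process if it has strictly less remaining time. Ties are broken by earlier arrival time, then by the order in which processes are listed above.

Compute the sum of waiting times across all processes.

8

Timeline: | J2 0-4 | J1 4-10 | J3 10-11 | J4 11-13 | J3 13-17 |
Completion: J1=10  J2=4  J3=17  J4=13
Turnaround (C−A): J1=10  J2=4  J3=9  J4=2
Waiting = turnaround − burst: J1=4, J2=0, J3=4, J4=0
Total waiting = 4 + 0 + 4 + 0 = 8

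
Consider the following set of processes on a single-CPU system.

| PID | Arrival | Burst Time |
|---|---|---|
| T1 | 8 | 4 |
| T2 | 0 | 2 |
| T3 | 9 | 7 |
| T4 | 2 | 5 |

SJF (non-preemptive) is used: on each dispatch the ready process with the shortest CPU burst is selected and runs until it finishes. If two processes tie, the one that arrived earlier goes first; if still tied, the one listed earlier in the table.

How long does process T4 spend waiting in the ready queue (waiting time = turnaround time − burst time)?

0

Timeline: | T2 0-2 | T4 2-7 | idle 7-8 | T1 8-12 | T3 12-19 |
Completion: T1=12  T2=2  T3=19  T4=7
Turnaround (C−A): T1=4  T2=2  T3=10  T4=5
Waiting(T4) = turnaround − burst = 5 − 5 = 0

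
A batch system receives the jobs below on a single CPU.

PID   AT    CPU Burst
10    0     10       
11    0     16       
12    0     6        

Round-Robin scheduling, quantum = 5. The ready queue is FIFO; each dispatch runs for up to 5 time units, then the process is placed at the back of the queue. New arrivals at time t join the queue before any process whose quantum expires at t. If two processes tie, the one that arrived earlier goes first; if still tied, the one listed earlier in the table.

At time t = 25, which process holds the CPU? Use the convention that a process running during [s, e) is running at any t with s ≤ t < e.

Timeline: | 10 0-5 | 11 5-10 | 12 10-15 | 10 15-20 | 11 20-25 | 12 25-26 | 11 26-32 |
Completion: 10=20  11=32  12=26
Turnaround (C−A): 10=20  11=32  12=26

12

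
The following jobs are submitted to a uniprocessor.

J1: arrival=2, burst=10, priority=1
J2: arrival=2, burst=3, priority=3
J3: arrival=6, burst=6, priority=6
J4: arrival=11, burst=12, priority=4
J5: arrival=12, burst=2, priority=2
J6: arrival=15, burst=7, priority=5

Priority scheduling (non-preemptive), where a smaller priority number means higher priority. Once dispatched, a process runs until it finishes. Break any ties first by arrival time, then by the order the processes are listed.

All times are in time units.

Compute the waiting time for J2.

Gantt: | idle 0-2 | J1 2-12 | J5 12-14 | J2 14-17 | J4 17-29 | J6 29-36 | J3 36-42 |
Completion: J1=12  J2=17  J3=42  J4=29  J5=14  J6=36
Waiting(J2) = turnaround − burst = 15 − 3 = 12

12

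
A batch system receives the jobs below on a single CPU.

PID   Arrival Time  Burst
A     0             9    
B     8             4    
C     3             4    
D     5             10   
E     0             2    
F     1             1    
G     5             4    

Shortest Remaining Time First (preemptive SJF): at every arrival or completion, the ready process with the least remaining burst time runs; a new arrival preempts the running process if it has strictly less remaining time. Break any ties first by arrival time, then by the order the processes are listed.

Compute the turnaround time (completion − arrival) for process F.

2

Timeline: | E 0-2 | F 2-3 | C 3-7 | G 7-11 | B 11-15 | A 15-24 | D 24-34 |
Completion: A=24  B=15  C=7  D=34  E=2  F=3  G=11
Turnaround(F) = completion − arrival = 3 − 1 = 2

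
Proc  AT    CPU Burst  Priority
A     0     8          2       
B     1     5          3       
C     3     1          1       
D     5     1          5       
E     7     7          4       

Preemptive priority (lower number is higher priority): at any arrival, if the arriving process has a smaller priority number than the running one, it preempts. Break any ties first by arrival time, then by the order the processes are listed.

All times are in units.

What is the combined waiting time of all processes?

Timeline: | A 0-3 | C 3-4 | A 4-9 | B 9-14 | E 14-21 | D 21-22 |
Completion: A=9  B=14  C=4  D=22  E=21
Turnaround (C−A): A=9  B=13  C=1  D=17  E=14
Waiting = turnaround − burst: A=1, B=8, C=0, D=16, E=7
Total waiting = 1 + 8 + 0 + 16 + 7 = 32

32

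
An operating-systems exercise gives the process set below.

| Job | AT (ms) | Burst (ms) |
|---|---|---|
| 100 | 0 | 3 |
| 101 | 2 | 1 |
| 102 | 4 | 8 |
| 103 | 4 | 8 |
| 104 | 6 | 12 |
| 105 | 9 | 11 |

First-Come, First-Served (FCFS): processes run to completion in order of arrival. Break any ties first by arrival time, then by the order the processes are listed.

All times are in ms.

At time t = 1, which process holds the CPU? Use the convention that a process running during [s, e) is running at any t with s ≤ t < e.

Schedule: | 100 0-3 | 101 3-4 | 102 4-12 | 103 12-20 | 104 20-32 | 105 32-43 |
Completion: 100=3  101=4  102=12  103=20  104=32  105=43

100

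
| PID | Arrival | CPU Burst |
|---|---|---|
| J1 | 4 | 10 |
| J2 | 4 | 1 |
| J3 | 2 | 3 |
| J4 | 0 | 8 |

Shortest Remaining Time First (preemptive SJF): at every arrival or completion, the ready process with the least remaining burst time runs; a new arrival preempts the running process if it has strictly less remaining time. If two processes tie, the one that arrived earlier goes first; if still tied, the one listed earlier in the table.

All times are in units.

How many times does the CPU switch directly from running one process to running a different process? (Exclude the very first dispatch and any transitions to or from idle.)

4

Schedule: | J4 0-2 | J3 2-5 | J2 5-6 | J4 6-12 | J1 12-22 |
Completion: J1=22  J2=6  J3=5  J4=12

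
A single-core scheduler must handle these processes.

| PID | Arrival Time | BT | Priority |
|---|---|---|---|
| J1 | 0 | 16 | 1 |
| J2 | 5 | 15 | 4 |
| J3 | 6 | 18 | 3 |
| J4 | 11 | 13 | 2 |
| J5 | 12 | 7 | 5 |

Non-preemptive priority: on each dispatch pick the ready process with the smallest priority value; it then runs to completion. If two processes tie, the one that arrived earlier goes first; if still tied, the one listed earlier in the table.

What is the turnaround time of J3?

41

Schedule: | J1 0-16 | J4 16-29 | J3 29-47 | J2 47-62 | J5 62-69 |
Completion: J1=16  J2=62  J3=47  J4=29  J5=69
Turnaround (C−A): J1=16  J2=57  J3=41  J4=18  J5=57
Turnaround(J3) = completion − arrival = 47 − 6 = 41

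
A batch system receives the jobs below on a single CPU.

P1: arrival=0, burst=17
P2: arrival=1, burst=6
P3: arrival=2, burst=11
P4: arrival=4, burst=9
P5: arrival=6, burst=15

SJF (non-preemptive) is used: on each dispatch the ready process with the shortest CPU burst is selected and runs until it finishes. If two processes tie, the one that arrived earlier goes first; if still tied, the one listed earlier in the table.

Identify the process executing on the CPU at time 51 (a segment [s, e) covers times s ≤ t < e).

Schedule: | P1 0-17 | P2 17-23 | P4 23-32 | P3 32-43 | P5 43-58 |
Completion: P1=17  P2=23  P3=43  P4=32  P5=58
Turnaround (C−A): P1=17  P2=22  P3=41  P4=28  P5=52

P5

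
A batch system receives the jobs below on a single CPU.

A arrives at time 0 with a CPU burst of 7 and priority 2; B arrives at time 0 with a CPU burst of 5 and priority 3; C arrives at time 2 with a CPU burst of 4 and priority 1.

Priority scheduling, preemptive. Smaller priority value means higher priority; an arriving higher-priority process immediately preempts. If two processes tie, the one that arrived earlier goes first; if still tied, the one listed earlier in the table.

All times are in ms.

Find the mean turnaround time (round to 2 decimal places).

10.33

Schedule: | A 0-2 | C 2-6 | A 6-11 | B 11-16 |
Completion: A=11  B=16  C=6
Turnaround (C−A): A=11  B=16  C=4
Turnaround times: A=11, B=16, C=4
Average turnaround = (11+16+4) / 3 = 31/3 = 10.33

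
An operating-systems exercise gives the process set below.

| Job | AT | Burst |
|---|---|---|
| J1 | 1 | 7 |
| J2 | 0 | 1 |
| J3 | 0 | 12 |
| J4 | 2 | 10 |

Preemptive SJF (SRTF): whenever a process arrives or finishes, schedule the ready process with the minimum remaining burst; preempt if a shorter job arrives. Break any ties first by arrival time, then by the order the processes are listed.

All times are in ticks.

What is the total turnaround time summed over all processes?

54

Timeline: | J2 0-1 | J1 1-8 | J4 8-18 | J3 18-30 |
Completion: J1=8  J2=1  J3=30  J4=18
Turnaround (C−A): J1=7  J2=1  J3=30  J4=16
Turnaround = completion − arrival: J1=7, J2=1, J3=30, J4=16
Total turnaround = 7 + 1 + 30 + 16 = 54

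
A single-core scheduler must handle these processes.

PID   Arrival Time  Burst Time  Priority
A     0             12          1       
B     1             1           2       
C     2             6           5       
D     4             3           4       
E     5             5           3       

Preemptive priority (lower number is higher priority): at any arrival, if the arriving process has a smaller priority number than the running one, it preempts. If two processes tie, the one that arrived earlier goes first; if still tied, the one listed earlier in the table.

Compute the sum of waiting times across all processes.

52

Gantt: | A 0-12 | B 12-13 | E 13-18 | D 18-21 | C 21-27 |
Completion: A=12  B=13  C=27  D=21  E=18
Waiting = turnaround − burst: A=0, B=11, C=19, D=14, E=8
Total waiting = 0 + 11 + 19 + 14 + 8 = 52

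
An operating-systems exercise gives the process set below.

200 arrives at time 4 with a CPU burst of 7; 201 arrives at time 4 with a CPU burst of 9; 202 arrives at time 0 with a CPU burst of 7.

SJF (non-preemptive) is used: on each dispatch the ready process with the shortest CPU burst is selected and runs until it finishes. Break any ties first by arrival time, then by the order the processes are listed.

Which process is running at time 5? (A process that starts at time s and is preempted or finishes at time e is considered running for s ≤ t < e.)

Timeline: | 202 0-7 | 200 7-14 | 201 14-23 |
Completion: 200=14  201=23  202=7

202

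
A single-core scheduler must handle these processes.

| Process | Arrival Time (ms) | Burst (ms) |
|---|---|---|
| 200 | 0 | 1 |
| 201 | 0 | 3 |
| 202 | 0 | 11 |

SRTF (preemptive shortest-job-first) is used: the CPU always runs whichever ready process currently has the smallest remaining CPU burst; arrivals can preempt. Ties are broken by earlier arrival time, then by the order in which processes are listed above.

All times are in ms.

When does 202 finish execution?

Gantt: | 200 0-1 | 201 1-4 | 202 4-15 |
Completion: 200=1  201=4  202=15
Turnaround (C−A): 200=1  201=4  202=15

15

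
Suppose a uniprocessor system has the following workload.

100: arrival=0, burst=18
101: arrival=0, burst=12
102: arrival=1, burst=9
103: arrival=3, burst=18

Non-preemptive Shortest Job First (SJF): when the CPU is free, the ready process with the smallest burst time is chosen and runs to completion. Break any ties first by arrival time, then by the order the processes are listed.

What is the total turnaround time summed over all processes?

Schedule: | 101 0-12 | 102 12-21 | 100 21-39 | 103 39-57 |
Completion: 100=39  101=12  102=21  103=57
Turnaround (C−A): 100=39  101=12  102=20  103=54
Turnaround = completion − arrival: 100=39, 101=12, 102=20, 103=54
Total turnaround = 39 + 12 + 20 + 54 = 125

125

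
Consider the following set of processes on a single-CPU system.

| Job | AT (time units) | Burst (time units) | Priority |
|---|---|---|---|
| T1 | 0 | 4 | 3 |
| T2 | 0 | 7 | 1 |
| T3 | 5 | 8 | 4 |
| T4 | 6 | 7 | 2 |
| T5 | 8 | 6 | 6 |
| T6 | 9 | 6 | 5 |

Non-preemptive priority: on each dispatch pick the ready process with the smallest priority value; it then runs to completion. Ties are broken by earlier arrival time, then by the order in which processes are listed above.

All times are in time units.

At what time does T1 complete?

18

Timeline: | T2 0-7 | T4 7-14 | T1 14-18 | T3 18-26 | T6 26-32 | T5 32-38 |
Completion: T1=18  T2=7  T3=26  T4=14  T5=38  T6=32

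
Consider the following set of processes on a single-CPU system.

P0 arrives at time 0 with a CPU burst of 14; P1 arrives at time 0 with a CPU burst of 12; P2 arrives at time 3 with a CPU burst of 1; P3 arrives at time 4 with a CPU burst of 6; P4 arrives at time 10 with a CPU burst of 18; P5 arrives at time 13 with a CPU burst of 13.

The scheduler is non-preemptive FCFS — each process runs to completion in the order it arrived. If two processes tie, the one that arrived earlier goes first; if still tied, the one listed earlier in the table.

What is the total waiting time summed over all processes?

121

Schedule: | P0 0-14 | P1 14-26 | P2 26-27 | P3 27-33 | P4 33-51 | P5 51-64 |
Completion: P0=14  P1=26  P2=27  P3=33  P4=51  P5=64
Waiting = turnaround − burst: P0=0, P1=14, P2=23, P3=23, P4=23, P5=38
Total waiting = 0 + 14 + 23 + 23 + 23 + 38 = 121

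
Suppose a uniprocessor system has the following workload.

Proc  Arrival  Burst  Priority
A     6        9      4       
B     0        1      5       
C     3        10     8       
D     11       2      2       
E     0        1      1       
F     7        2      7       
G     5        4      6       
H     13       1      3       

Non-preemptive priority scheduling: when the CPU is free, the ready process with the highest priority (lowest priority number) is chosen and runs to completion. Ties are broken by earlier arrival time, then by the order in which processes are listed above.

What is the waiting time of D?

Gantt: | E 0-1 | B 1-2 | idle 2-3 | C 3-13 | D 13-15 | H 15-16 | A 16-25 | G 25-29 | F 29-31 |
Completion: A=25  B=2  C=13  D=15  E=1  F=31  G=29  H=16
Turnaround (C−A): A=19  B=2  C=10  D=4  E=1  F=24  G=24  H=3
Waiting(D) = turnaround − burst = 4 − 2 = 2

2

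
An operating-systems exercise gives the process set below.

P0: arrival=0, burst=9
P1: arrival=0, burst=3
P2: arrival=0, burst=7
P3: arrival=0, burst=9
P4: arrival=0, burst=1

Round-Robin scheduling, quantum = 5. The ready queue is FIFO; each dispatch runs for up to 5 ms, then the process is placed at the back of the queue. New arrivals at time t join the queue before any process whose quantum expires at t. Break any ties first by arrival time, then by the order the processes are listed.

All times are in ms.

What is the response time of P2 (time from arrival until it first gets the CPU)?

8

Gantt: | P0 0-5 | P1 5-8 | P2 8-13 | P3 13-18 | P4 18-19 | P0 19-23 | P2 23-25 | P3 25-29 |
Completion: P0=23  P1=8  P2=25  P3=29  P4=19
Response(P2) = first start − arrival = 8 − 0 = 8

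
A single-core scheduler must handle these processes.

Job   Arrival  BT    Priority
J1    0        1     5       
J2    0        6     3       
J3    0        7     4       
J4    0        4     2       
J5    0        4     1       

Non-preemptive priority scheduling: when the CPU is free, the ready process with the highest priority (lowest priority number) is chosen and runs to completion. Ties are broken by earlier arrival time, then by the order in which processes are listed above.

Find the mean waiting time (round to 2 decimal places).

9.40

Schedule: | J5 0-4 | J4 4-8 | J2 8-14 | J3 14-21 | J1 21-22 |
Completion: J1=22  J2=14  J3=21  J4=8  J5=4
Waiting times: J1=21, J2=8, J3=14, J4=4, J5=0
Average waiting = (21+8+14+4+0) / 5 = 47/5 = 9.40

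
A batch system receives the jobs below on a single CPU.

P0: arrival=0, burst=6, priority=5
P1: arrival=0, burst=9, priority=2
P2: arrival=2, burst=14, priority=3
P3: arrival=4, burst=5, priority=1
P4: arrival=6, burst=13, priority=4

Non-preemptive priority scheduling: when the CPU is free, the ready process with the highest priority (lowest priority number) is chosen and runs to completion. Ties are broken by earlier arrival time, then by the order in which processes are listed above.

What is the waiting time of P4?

Schedule: | P1 0-9 | P3 9-14 | P2 14-28 | P4 28-41 | P0 41-47 |
Completion: P0=47  P1=9  P2=28  P3=14  P4=41
Turnaround (C−A): P0=47  P1=9  P2=26  P3=10  P4=35
Waiting(P4) = turnaround − burst = 35 − 13 = 22

22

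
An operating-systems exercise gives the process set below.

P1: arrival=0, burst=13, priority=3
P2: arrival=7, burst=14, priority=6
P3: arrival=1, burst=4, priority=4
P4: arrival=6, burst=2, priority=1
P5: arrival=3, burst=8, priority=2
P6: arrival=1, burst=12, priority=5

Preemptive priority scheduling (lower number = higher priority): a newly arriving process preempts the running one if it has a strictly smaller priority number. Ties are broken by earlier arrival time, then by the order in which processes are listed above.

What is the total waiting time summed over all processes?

Schedule: | P1 0-3 | P5 3-6 | P4 6-8 | P5 8-13 | P1 13-23 | P3 23-27 | P6 27-39 | P2 39-53 |
Completion: P1=23  P2=53  P3=27  P4=8  P5=13  P6=39
Turnaround (C−A): P1=23  P2=46  P3=26  P4=2  P5=10  P6=38
Waiting = turnaround − burst: P1=10, P2=32, P3=22, P4=0, P5=2, P6=26
Total waiting = 10 + 32 + 22 + 0 + 2 + 26 = 92

92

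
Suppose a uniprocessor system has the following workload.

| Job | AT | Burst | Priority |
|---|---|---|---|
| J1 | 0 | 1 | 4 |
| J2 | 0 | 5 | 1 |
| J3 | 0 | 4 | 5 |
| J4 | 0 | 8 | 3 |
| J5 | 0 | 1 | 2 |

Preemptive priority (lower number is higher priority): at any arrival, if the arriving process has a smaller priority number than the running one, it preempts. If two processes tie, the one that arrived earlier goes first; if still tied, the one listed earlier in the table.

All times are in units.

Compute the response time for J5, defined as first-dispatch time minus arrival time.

Timeline: | J2 0-5 | J5 5-6 | J4 6-14 | J1 14-15 | J3 15-19 |
Completion: J1=15  J2=5  J3=19  J4=14  J5=6
Response(J5) = first start − arrival = 5 − 0 = 5

5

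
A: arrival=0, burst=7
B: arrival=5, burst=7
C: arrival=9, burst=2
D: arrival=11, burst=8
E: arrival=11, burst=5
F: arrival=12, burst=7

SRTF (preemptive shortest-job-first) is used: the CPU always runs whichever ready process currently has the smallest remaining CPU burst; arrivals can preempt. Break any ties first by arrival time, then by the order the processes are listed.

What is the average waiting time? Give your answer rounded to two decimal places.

5.83

Gantt: | A 0-7 | B 7-9 | C 9-11 | B 11-16 | E 16-21 | F 21-28 | D 28-36 |
Completion: A=7  B=16  C=11  D=36  E=21  F=28
Turnaround (C−A): A=7  B=11  C=2  D=25  E=10  F=16
Waiting times: A=0, B=4, C=0, D=17, E=5, F=9
Average waiting = (0+4+0+17+5+9) / 6 = 35/6 = 5.83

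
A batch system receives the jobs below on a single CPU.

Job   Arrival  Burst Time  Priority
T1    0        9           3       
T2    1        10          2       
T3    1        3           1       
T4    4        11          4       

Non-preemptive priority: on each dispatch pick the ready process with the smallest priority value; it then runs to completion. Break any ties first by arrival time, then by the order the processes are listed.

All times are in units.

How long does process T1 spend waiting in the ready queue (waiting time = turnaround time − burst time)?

Timeline: | T1 0-9 | T3 9-12 | T2 12-22 | T4 22-33 |
Completion: T1=9  T2=22  T3=12  T4=33
Turnaround (C−A): T1=9  T2=21  T3=11  T4=29
Waiting(T1) = turnaround − burst = 9 − 9 = 0

0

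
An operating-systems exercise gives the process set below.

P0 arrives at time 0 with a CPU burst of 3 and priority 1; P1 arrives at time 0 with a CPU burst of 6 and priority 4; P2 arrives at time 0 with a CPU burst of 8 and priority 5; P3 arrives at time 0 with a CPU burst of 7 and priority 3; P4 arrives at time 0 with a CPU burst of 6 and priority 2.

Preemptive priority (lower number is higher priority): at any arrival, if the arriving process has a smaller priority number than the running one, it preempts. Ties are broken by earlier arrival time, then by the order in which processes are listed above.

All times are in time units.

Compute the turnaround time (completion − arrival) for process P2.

30

Gantt: | P0 0-3 | P4 3-9 | P3 9-16 | P1 16-22 | P2 22-30 |
Completion: P0=3  P1=22  P2=30  P3=16  P4=9
Turnaround(P2) = completion − arrival = 30 − 0 = 30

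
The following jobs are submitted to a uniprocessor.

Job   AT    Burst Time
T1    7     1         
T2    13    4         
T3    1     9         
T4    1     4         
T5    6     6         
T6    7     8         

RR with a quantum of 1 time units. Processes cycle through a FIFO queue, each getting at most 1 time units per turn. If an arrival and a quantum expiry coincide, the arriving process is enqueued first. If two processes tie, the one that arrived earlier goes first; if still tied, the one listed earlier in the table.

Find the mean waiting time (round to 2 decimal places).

12.50

Schedule: | idle 0-1 | T3 1-2 | T4 2-3 | T3 3-4 | T4 4-5 | T3 5-6 | T4 6-7 | T5 7-8 | T3 8-9 | T1 9-10 | T6 10-11 | T4 11-12 | T5 12-13 | T3 13-14 | T6 14-15 | T2 15-16 | T5 16-17 | T3 17-18 | T6 18-19 | T2 19-20 | T5 20-21 | T3 21-22 | T6 22-23 | T2 23-24 | T5 24-25 | T3 25-26 | T6 26-27 | T2 27-28 | T5 28-29 | T3 29-30 | T6 30-33 |
Completion: T1=10  T2=28  T3=30  T4=12  T5=29  T6=33
Turnaround (C−A): T1=3  T2=15  T3=29  T4=11  T5=23  T6=26
Waiting times: T1=2, T2=11, T3=20, T4=7, T5=17, T6=18
Average waiting = (2+11+20+7+17+18) / 6 = 75/6 = 12.50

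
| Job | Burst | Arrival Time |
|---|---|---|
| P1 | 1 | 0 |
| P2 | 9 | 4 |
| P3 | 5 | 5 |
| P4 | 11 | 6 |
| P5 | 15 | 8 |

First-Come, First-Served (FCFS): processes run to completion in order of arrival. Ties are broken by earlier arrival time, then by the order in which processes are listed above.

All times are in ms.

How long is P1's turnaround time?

Schedule: | P1 0-1 | idle 1-4 | P2 4-13 | P3 13-18 | P4 18-29 | P5 29-44 |
Completion: P1=1  P2=13  P3=18  P4=29  P5=44
Turnaround (C−A): P1=1  P2=9  P3=13  P4=23  P5=36
Turnaround(P1) = completion − arrival = 1 − 0 = 1

1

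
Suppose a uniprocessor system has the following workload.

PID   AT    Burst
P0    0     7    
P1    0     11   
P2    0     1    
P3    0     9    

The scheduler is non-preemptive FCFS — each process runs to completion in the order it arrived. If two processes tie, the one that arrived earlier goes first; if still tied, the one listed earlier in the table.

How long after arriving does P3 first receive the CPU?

Timeline: | P0 0-7 | P1 7-18 | P2 18-19 | P3 19-28 |
Completion: P0=7  P1=18  P2=19  P3=28
Turnaround (C−A): P0=7  P1=18  P2=19  P3=28
Response(P3) = first start − arrival = 19 − 0 = 19

19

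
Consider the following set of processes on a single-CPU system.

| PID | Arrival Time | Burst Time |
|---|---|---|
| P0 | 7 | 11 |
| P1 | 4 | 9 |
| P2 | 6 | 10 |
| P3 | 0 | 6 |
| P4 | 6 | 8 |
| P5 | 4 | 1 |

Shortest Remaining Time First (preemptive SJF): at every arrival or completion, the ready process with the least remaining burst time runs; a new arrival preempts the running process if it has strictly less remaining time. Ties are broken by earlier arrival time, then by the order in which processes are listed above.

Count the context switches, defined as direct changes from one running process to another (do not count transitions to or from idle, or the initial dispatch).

Schedule: | P3 0-4 | P5 4-5 | P3 5-7 | P4 7-15 | P1 15-24 | P2 24-34 | P0 34-45 |
Completion: P0=45  P1=24  P2=34  P3=7  P4=15  P5=5
Turnaround (C−A): P0=38  P1=20  P2=28  P3=7  P4=9  P5=1

6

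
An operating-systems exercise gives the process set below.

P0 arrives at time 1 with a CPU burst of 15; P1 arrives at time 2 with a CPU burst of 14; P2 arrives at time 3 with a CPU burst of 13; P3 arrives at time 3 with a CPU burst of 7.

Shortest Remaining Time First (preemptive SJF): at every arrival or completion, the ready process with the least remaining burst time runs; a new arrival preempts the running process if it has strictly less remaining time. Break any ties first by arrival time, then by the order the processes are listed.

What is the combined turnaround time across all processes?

Schedule: | idle 0-1 | P0 1-3 | P3 3-10 | P0 10-23 | P2 23-36 | P1 36-50 |
Completion: P0=23  P1=50  P2=36  P3=10
Turnaround = completion − arrival: P0=22, P1=48, P2=33, P3=7
Total turnaround = 22 + 48 + 33 + 7 = 110

110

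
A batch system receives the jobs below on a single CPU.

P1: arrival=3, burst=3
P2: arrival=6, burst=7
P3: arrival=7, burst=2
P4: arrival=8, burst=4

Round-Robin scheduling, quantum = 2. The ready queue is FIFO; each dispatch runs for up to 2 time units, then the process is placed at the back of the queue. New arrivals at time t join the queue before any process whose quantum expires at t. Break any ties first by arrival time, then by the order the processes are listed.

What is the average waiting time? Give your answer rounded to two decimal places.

2.75

Timeline: | idle 0-3 | P1 3-6 | P2 6-8 | P3 8-10 | P4 10-12 | P2 12-14 | P4 14-16 | P2 16-19 |
Completion: P1=6  P2=19  P3=10  P4=16
Waiting times: P1=0, P2=6, P3=1, P4=4
Average waiting = (0+6+1+4) / 4 = 11/4 = 2.75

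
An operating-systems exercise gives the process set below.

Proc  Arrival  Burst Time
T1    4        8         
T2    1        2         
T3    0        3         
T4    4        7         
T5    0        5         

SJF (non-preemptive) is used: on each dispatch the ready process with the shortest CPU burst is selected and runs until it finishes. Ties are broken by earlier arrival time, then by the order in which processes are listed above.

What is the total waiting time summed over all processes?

26

Schedule: | T3 0-3 | T2 3-5 | T5 5-10 | T4 10-17 | T1 17-25 |
Completion: T1=25  T2=5  T3=3  T4=17  T5=10
Waiting = turnaround − burst: T1=13, T2=2, T3=0, T4=6, T5=5
Total waiting = 13 + 2 + 0 + 6 + 5 = 26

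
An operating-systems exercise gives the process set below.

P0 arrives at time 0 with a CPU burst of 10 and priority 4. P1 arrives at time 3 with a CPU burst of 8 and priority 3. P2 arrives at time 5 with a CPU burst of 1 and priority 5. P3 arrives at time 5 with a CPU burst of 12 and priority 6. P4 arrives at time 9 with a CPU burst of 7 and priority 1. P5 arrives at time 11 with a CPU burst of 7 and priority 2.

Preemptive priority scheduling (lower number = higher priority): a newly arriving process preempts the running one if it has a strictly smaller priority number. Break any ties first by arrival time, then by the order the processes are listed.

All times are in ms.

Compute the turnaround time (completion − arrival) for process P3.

40

Gantt: | P0 0-3 | P1 3-9 | P4 9-16 | P5 16-23 | P1 23-25 | P0 25-32 | P2 32-33 | P3 33-45 |
Completion: P0=32  P1=25  P2=33  P3=45  P4=16  P5=23
Turnaround(P3) = completion − arrival = 45 − 5 = 40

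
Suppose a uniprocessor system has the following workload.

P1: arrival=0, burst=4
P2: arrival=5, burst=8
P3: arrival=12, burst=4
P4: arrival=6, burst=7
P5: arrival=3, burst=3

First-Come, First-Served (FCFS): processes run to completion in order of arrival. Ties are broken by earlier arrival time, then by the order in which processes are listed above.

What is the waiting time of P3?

10

Schedule: | P1 0-4 | P5 4-7 | P2 7-15 | P4 15-22 | P3 22-26 |
Completion: P1=4  P2=15  P3=26  P4=22  P5=7
Waiting(P3) = turnaround − burst = 14 − 4 = 10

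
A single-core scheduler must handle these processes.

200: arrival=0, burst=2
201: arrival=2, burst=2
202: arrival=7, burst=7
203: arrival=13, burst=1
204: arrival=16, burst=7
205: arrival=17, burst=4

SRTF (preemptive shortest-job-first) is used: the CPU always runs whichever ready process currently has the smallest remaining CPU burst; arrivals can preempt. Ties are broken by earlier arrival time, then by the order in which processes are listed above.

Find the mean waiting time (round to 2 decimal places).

Timeline: | 200 0-2 | 201 2-4 | idle 4-7 | 202 7-14 | 203 14-15 | idle 15-16 | 204 16-17 | 205 17-21 | 204 21-27 |
Completion: 200=2  201=4  202=14  203=15  204=27  205=21
Turnaround (C−A): 200=2  201=2  202=7  203=2  204=11  205=4
Waiting times: 200=0, 201=0, 202=0, 203=1, 204=4, 205=0
Average waiting = (0+0+0+1+4+0) / 6 = 5/6 = 0.83

0.83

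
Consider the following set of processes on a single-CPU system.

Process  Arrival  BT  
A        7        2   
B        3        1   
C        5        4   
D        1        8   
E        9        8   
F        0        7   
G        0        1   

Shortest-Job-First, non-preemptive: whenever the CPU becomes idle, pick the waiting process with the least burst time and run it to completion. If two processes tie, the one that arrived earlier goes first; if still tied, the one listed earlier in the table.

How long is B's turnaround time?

6

Timeline: | G 0-1 | F 1-8 | B 8-9 | A 9-11 | C 11-15 | D 15-23 | E 23-31 |
Completion: A=11  B=9  C=15  D=23  E=31  F=8  G=1
Turnaround (C−A): A=4  B=6  C=10  D=22  E=22  F=8  G=1
Turnaround(B) = completion − arrival = 9 − 3 = 6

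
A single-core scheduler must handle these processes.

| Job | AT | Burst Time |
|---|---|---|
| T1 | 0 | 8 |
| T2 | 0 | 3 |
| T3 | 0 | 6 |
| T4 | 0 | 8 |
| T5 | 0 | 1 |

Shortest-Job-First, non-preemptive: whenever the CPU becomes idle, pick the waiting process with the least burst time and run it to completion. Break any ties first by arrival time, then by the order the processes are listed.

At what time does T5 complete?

Gantt: | T5 0-1 | T2 1-4 | T3 4-10 | T1 10-18 | T4 18-26 |
Completion: T1=18  T2=4  T3=10  T4=26  T5=1

1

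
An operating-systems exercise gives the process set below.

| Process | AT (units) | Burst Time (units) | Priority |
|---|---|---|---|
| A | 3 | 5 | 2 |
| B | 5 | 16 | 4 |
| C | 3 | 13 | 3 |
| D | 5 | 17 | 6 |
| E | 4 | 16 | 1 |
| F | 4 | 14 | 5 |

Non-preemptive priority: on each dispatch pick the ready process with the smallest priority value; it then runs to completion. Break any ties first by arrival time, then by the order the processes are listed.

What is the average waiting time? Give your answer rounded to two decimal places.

Gantt: | idle 0-3 | A 3-8 | E 8-24 | C 24-37 | B 37-53 | F 53-67 | D 67-84 |
Completion: A=8  B=53  C=37  D=84  E=24  F=67
Waiting times: A=0, B=32, C=21, D=62, E=4, F=49
Average waiting = (0+32+21+62+4+49) / 6 = 168/6 = 28.00

28.00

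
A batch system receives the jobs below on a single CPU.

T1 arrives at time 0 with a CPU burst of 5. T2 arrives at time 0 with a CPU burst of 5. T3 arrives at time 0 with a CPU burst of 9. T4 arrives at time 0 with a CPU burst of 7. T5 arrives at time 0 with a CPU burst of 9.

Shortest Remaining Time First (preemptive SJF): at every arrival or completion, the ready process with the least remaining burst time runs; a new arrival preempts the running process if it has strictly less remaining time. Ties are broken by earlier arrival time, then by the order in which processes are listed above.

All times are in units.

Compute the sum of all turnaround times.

Gantt: | T1 0-5 | T2 5-10 | T4 10-17 | T3 17-26 | T5 26-35 |
Completion: T1=5  T2=10  T3=26  T4=17  T5=35
Turnaround = completion − arrival: T1=5, T2=10, T3=26, T4=17, T5=35
Total turnaround = 5 + 10 + 26 + 17 + 35 = 93

93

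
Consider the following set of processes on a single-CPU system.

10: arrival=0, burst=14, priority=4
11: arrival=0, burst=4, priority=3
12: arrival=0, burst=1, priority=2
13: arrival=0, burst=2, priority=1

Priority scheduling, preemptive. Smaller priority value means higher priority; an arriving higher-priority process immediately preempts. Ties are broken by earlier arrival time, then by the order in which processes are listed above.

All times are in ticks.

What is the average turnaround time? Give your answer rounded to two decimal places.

8.25

Schedule: | 13 0-2 | 12 2-3 | 11 3-7 | 10 7-21 |
Completion: 10=21  11=7  12=3  13=2
Turnaround times: 10=21, 11=7, 12=3, 13=2
Average turnaround = (21+7+3+2) / 4 = 33/4 = 8.25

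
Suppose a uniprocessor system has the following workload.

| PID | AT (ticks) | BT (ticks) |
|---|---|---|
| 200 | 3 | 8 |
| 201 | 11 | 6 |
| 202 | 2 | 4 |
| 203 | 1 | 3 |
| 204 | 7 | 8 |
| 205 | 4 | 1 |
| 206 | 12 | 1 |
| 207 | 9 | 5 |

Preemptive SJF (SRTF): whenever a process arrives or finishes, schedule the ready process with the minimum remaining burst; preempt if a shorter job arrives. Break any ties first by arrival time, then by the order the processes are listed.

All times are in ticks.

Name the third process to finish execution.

202

Gantt: | idle 0-1 | 203 1-4 | 205 4-5 | 202 5-9 | 207 9-12 | 206 12-13 | 207 13-15 | 201 15-21 | 200 21-29 | 204 29-37 |
Completion: 200=29  201=21  202=9  203=4  204=37  205=5  206=13  207=15
Turnaround (C−A): 200=26  201=10  202=7  203=3  204=30  205=1  206=1  207=6
Finish order: 203 → 205 → 202 → 206 → 207 → 201 → 200 → 204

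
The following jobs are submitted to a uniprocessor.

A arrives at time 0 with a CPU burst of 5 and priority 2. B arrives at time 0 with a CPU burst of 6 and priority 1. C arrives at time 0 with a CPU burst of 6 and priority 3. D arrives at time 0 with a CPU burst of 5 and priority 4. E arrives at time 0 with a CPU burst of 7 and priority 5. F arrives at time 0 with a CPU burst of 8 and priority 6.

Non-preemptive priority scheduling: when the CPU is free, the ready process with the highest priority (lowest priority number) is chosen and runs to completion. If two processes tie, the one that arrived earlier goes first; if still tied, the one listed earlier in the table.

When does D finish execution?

Timeline: | B 0-6 | A 6-11 | C 11-17 | D 17-22 | E 22-29 | F 29-37 |
Completion: A=11  B=6  C=17  D=22  E=29  F=37

22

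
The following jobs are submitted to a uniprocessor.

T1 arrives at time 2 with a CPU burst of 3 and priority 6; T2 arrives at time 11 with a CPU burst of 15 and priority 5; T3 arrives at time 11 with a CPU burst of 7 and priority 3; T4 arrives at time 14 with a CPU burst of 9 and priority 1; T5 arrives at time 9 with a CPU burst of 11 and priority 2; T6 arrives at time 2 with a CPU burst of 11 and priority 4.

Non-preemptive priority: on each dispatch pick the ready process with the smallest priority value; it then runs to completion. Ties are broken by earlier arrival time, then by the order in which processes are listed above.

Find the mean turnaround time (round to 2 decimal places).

Gantt: | idle 0-2 | T6 2-13 | T5 13-24 | T4 24-33 | T3 33-40 | T2 40-55 | T1 55-58 |
Completion: T1=58  T2=55  T3=40  T4=33  T5=24  T6=13
Turnaround (C−A): T1=56  T2=44  T3=29  T4=19  T5=15  T6=11
Turnaround times: T1=56, T2=44, T3=29, T4=19, T5=15, T6=11
Average turnaround = (56+44+29+19+15+11) / 6 = 174/6 = 29.00

29.00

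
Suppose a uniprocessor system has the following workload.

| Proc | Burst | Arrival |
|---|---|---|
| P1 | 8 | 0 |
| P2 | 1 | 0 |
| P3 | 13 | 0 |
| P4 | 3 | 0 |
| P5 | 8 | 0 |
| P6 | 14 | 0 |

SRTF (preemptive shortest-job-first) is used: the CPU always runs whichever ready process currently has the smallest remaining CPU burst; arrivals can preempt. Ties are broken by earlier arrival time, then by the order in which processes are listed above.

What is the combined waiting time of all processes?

Gantt: | P2 0-1 | P4 1-4 | P1 4-12 | P5 12-20 | P3 20-33 | P6 33-47 |
Completion: P1=12  P2=1  P3=33  P4=4  P5=20  P6=47
Turnaround (C−A): P1=12  P2=1  P3=33  P4=4  P5=20  P6=47
Waiting = turnaround − burst: P1=4, P2=0, P3=20, P4=1, P5=12, P6=33
Total waiting = 4 + 0 + 20 + 1 + 12 + 33 = 70

70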